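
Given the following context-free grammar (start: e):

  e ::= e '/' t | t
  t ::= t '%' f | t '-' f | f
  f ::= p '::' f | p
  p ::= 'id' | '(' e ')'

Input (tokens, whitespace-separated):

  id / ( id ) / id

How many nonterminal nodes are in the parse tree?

[e [e [e [t [f [p id]]]] / [t [f [p ( [e [t [f [p id]]]] )]]]] / [t [f [p id]]]]

16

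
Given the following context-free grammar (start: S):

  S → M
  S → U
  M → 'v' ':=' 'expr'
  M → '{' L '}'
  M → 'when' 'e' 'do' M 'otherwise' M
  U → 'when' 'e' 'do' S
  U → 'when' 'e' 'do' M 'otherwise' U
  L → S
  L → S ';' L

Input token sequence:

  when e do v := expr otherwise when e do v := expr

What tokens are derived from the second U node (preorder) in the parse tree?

[S [U when e do [M v := expr] otherwise [U when e do [S [M v := expr]]]]]

when e do v := expr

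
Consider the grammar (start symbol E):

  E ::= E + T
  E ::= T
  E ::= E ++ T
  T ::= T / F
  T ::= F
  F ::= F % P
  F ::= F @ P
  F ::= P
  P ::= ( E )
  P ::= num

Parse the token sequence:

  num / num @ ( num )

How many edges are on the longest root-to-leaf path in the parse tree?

[E [T [T [F [P num]]] / [F [F [P num]] @ [P ( [E [T [F [P num]]]] )]]]]

8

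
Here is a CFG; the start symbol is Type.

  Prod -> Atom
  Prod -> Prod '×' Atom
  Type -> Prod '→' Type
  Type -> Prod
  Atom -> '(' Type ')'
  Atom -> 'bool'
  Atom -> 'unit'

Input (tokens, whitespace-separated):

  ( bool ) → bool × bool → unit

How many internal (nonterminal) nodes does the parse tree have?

14

[Type [Prod [Atom ( [Type [Prod [Atom bool]]] )]] → [Type [Prod [Prod [Atom bool]] × [Atom bool]] → [Type [Prod [Atom unit]]]]]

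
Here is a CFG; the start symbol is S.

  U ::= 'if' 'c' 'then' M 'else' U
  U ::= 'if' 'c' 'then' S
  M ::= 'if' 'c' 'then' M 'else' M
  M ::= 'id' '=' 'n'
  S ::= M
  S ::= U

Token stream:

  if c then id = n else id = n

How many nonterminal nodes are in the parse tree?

[S [M if c then [M id = n] else [M id = n]]]

4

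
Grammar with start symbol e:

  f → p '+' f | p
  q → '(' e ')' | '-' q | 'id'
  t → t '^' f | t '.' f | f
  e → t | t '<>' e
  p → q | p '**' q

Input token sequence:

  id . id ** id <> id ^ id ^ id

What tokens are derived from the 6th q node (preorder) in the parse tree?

id

[e [t [t [f [p [q id]]]] . [f [p [p [q id]] ** [q id]]]] <> [e [t [t [t [f [p [q id]]]] ^ [f [p [q id]]]] ^ [f [p [q id]]]]]]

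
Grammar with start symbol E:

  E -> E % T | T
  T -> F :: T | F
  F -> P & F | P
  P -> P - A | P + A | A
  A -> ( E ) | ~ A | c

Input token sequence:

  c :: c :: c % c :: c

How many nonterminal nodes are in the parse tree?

[E [E [T [F [P [A c]]] :: [T [F [P [A c]]] :: [T [F [P [A c]]]]]]] % [T [F [P [A c]]] :: [T [F [P [A c]]]]]]

22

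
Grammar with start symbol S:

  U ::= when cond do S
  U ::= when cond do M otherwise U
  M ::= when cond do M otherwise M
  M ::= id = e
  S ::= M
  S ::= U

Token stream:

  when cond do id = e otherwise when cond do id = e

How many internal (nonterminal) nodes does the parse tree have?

[S [U when cond do [M id = e] otherwise [U when cond do [S [M id = e]]]]]

6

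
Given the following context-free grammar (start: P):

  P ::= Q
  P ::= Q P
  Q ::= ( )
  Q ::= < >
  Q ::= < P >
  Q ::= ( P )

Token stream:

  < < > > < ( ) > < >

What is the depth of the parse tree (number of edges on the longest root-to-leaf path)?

[P [Q < [P [Q < >]] >] [P [Q < [P [Q ( )]] >] [P [Q < >]]]]

5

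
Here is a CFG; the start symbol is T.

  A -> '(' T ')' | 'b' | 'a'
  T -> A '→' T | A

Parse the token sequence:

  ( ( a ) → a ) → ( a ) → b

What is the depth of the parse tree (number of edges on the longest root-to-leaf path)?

6

[T [A ( [T [A ( [T [A a]] )] → [T [A a]]] )] → [T [A ( [T [A a]] )] → [T [A b]]]]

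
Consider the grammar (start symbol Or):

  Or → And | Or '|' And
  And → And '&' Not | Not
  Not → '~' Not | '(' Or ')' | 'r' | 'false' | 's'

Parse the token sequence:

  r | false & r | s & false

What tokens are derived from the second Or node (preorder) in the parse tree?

[Or [Or [Or [And [Not r]]] | [And [And [Not false]] & [Not r]]] | [And [And [Not s]] & [Not false]]]

r | false & r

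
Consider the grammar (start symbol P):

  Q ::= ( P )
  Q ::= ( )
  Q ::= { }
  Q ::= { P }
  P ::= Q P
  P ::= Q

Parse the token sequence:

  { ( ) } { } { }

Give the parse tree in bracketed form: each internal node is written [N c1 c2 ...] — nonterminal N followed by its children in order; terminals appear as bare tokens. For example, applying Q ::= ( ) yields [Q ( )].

P
Q P
{ P } P
{ Q } P
{ ( ) } P
{ ( ) } Q P
{ ( ) } { } P
{ ( ) } { } Q
{ ( ) } { } { }

[P [Q { [P [Q ( )]] }] [P [Q { }] [P [Q { }]]]]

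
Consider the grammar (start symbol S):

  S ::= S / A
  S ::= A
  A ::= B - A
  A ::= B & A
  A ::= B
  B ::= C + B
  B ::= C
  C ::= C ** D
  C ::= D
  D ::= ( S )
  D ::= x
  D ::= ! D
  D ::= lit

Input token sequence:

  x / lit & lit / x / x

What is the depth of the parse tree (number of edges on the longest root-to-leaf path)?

8

[S [S [S [S [A [B [C [D x]]]]] / [A [B [C [D lit]]] & [A [B [C [D lit]]]]]] / [A [B [C [D x]]]]] / [A [B [C [D x]]]]]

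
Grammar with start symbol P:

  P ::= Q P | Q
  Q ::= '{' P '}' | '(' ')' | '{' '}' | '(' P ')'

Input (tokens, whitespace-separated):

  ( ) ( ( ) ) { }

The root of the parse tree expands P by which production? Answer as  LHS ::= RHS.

P ::= Q P

[P [Q ( )] [P [Q ( [P [Q ( )]] )] [P [Q { }]]]]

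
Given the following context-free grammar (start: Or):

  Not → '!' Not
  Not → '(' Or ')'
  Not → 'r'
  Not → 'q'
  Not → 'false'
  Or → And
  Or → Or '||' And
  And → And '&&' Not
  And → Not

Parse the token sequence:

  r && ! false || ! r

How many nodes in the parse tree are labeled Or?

2

[Or [Or [And [And [Not r]] && [Not ! [Not false]]]] || [And [Not ! [Not r]]]]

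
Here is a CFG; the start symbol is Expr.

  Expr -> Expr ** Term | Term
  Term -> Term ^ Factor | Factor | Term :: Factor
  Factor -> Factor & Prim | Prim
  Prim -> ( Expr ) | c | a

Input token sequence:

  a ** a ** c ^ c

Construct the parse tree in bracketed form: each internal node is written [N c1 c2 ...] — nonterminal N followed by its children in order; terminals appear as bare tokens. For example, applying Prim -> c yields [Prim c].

[Expr [Expr [Expr [Term [Factor [Prim a]]]] ** [Term [Factor [Prim a]]]] ** [Term [Term [Factor [Prim c]]] ^ [Factor [Prim c]]]]

Expr
Expr ** Term
Expr ** Term ** Term
Term ** Term ** Term
Factor ** Term ** Term
Prim ** Term ** Term
a ** Term ** Term
a ** Factor ** Term
a ** Prim ** Term
a ** a ** Term
a ** a ** Term ^ Factor
a ** a ** Factor ^ Factor
a ** a ** Prim ^ Factor
a ** a ** c ^ Factor
a ** a ** c ^ Prim
a ** a ** c ^ c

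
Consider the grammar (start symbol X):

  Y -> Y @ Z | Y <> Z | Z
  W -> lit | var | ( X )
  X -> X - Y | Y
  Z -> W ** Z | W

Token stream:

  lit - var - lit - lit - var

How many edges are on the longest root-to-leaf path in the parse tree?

8

[X [X [X [X [X [Y [Z [W lit]]]] - [Y [Z [W var]]]] - [Y [Z [W lit]]]] - [Y [Z [W lit]]]] - [Y [Z [W var]]]]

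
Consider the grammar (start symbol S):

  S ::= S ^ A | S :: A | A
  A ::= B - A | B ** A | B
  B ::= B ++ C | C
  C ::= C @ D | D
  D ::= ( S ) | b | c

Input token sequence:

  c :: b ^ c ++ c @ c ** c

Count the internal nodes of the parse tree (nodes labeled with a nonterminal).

24

[S [S [S [A [B [C [D c]]]]] :: [A [B [C [D b]]]]] ^ [A [B [B [C [D c]]] ++ [C [C [D c]] @ [D c]]] ** [A [B [C [D c]]]]]]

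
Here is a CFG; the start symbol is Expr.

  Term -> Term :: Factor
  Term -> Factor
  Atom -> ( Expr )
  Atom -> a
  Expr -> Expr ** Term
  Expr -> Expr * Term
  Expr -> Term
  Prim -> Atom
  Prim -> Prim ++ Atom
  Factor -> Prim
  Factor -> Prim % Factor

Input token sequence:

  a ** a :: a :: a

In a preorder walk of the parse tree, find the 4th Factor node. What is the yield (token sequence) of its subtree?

[Expr [Expr [Term [Factor [Prim [Atom a]]]]] ** [Term [Term [Term [Factor [Prim [Atom a]]]] :: [Factor [Prim [Atom a]]]] :: [Factor [Prim [Atom a]]]]]

a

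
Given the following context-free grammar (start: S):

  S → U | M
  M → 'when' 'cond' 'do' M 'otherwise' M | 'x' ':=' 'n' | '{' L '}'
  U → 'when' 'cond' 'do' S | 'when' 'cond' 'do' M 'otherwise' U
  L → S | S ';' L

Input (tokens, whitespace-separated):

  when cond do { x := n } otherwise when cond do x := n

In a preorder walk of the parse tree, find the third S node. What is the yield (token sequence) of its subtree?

[S [U when cond do [M { [L [S [M x := n]]] }] otherwise [U when cond do [S [M x := n]]]]]

x := n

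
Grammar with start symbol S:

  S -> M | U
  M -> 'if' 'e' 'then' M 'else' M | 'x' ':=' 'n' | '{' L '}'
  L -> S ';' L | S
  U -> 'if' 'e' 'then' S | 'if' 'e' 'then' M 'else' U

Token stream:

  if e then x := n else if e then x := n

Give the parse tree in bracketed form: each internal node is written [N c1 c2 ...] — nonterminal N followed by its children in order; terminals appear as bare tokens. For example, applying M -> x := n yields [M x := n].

S
U
if e then M else U
if e then x := n else U
if e then x := n else if e then S
if e then x := n else if e then M
if e then x := n else if e then x := n

[S [U if e then [M x := n] else [U if e then [S [M x := n]]]]]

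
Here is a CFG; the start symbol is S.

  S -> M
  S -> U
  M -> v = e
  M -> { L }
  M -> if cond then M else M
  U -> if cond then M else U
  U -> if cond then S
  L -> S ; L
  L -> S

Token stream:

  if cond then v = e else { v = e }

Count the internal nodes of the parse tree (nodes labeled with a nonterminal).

7

[S [M if cond then [M v = e] else [M { [L [S [M v = e]]] }]]]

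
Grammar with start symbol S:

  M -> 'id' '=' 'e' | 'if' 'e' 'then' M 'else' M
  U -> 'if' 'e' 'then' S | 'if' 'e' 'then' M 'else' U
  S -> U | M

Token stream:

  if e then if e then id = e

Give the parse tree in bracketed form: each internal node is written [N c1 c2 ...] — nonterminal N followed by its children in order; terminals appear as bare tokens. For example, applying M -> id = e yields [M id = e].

[S [U if e then [S [U if e then [S [M id = e]]]]]]

S
U
if e then S
if e then U
if e then if e then S
if e then if e then M
if e then if e then id = e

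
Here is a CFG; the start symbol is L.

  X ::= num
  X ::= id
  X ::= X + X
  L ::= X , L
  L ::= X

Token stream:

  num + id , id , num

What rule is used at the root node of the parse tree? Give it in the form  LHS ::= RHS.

L ::= X , L

[L [X [X num] + [X id]] , [L [X id] , [L [X num]]]]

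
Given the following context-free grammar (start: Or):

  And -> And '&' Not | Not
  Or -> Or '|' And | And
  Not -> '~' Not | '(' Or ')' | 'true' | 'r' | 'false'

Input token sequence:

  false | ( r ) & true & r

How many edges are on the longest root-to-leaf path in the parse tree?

[Or [Or [And [Not false]]] | [And [And [And [Not ( [Or [And [Not r]]] )]] & [Not true]] & [Not r]]]

8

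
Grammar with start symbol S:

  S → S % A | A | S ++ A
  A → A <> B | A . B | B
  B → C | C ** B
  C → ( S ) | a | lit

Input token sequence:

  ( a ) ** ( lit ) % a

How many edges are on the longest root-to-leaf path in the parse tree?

10

[S [S [A [B [C ( [S [A [B [C a]]]] )] ** [B [C ( [S [A [B [C lit]]]] )]]]]] % [A [B [C a]]]]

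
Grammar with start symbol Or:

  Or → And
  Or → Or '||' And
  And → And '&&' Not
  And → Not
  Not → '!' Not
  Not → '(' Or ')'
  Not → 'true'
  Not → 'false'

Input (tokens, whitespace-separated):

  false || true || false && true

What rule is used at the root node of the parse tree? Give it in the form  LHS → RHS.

[Or [Or [Or [And [Not false]]] || [And [Not true]]] || [And [And [Not false]] && [Not true]]]

Or → Or '||' And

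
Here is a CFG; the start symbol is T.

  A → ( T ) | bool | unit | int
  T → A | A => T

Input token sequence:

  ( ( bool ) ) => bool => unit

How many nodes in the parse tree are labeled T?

[T [A ( [T [A ( [T [A bool]] )]] )] => [T [A bool] => [T [A unit]]]]

5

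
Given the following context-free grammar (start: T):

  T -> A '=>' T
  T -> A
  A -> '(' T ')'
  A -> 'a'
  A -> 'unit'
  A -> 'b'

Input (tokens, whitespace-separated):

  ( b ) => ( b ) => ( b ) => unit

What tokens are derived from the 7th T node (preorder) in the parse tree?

unit

[T [A ( [T [A b]] )] => [T [A ( [T [A b]] )] => [T [A ( [T [A b]] )] => [T [A unit]]]]]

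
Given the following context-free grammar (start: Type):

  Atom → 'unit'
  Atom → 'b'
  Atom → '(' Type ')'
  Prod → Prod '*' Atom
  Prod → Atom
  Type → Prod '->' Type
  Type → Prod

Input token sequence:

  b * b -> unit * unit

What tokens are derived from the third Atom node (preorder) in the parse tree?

unit

[Type [Prod [Prod [Atom b]] * [Atom b]] -> [Type [Prod [Prod [Atom unit]] * [Atom unit]]]]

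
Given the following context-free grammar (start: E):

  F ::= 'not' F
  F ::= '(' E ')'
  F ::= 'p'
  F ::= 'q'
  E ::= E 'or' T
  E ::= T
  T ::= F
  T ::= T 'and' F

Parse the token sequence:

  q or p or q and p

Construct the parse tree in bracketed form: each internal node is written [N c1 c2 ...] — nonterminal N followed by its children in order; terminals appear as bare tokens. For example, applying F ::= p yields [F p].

E
E or T
E or T or T
T or T or T
F or T or T
q or T or T
q or F or T
q or p or T
q or p or T and F
q or p or F and F
q or p or q and F
q or p or q and p

[E [E [E [T [F q]]] or [T [F p]]] or [T [T [F q]] and [F p]]]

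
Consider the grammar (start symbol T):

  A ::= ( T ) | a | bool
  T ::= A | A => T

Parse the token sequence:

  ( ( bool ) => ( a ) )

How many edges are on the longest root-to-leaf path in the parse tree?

[T [A ( [T [A ( [T [A bool]] )] => [T [A ( [T [A a]] )]]] )]]

7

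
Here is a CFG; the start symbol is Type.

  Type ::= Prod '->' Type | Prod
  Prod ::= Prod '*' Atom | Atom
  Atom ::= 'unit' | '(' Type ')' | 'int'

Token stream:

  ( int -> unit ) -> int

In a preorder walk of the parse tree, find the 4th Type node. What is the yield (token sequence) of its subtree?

int

[Type [Prod [Atom ( [Type [Prod [Atom int]] -> [Type [Prod [Atom unit]]]] )]] -> [Type [Prod [Atom int]]]]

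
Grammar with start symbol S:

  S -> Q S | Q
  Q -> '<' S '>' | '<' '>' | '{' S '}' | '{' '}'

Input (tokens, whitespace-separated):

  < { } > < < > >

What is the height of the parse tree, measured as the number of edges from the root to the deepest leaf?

5

[S [Q < [S [Q { }]] >] [S [Q < [S [Q < >]] >]]]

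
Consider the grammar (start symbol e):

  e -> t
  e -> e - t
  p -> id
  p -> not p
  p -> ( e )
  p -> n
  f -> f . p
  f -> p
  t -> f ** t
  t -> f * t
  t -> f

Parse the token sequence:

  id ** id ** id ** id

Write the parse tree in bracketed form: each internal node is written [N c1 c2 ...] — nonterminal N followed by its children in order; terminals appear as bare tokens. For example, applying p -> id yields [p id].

[e [t [f [p id]] ** [t [f [p id]] ** [t [f [p id]] ** [t [f [p id]]]]]]]

e
t
f ** t
p ** t
id ** t
id ** f ** t
id ** p ** t
id ** id ** t
id ** id ** f ** t
id ** id ** p ** t
id ** id ** id ** t
id ** id ** id ** f
id ** id ** id ** p
id ** id ** id ** id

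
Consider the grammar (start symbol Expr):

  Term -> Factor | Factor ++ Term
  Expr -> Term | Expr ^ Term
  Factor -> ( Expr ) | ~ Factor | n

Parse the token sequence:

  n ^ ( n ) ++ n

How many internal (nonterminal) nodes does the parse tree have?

11

[Expr [Expr [Term [Factor n]]] ^ [Term [Factor ( [Expr [Term [Factor n]]] )] ++ [Term [Factor n]]]]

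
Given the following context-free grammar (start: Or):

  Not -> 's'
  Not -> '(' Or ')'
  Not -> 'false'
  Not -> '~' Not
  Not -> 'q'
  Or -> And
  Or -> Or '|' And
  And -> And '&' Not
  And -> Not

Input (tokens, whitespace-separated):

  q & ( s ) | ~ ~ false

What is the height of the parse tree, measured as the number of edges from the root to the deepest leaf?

[Or [Or [And [And [Not q]] & [Not ( [Or [And [Not s]]] )]]] | [And [Not ~ [Not ~ [Not false]]]]]

7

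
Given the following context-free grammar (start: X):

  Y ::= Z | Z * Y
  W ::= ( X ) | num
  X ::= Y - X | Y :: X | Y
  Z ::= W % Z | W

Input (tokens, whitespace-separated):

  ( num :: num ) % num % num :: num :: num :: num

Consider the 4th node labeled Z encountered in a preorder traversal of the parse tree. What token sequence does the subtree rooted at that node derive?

[X [Y [Z [W ( [X [Y [Z [W num]]] :: [X [Y [Z [W num]]]]] )] % [Z [W num] % [Z [W num]]]]] :: [X [Y [Z [W num]]] :: [X [Y [Z [W num]]] :: [X [Y [Z [W num]]]]]]]

num % num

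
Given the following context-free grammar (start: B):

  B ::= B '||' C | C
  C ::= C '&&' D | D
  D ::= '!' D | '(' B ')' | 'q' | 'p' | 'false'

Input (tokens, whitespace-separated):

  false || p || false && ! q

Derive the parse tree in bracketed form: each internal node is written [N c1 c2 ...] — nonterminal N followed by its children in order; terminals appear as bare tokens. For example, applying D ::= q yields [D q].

[B [B [B [C [D false]]] || [C [D p]]] || [C [C [D false]] && [D ! [D q]]]]

B
B || C
B || C || C
C || C || C
D || C || C
false || C || C
false || D || C
false || p || C
false || p || C && D
false || p || D && D
false || p || false && D
false || p || false && ! D
false || p || false && ! q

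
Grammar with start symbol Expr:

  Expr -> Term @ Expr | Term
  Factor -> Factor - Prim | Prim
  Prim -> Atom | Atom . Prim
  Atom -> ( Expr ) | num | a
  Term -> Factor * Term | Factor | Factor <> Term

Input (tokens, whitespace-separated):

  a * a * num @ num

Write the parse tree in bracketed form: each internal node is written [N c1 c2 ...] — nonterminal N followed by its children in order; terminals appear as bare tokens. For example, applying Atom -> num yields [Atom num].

Expr
Term @ Expr
Factor * Term @ Expr
Prim * Term @ Expr
Atom * Term @ Expr
a * Term @ Expr
a * Factor * Term @ Expr
a * Prim * Term @ Expr
a * Atom * Term @ Expr
a * a * Term @ Expr
a * a * Factor @ Expr
a * a * Prim @ Expr
a * a * Atom @ Expr
a * a * num @ Expr
a * a * num @ Term
a * a * num @ Factor
a * a * num @ Prim
a * a * num @ Atom
a * a * num @ num

[Expr [Term [Factor [Prim [Atom a]]] * [Term [Factor [Prim [Atom a]]] * [Term [Factor [Prim [Atom num]]]]]] @ [Expr [Term [Factor [Prim [Atom num]]]]]]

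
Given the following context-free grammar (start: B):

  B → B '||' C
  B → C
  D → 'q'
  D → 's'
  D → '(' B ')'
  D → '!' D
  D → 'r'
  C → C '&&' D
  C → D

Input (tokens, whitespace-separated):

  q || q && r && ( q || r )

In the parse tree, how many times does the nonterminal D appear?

[B [B [C [D q]]] || [C [C [C [D q]] && [D r]] && [D ( [B [B [C [D q]]] || [C [D r]]] )]]]

6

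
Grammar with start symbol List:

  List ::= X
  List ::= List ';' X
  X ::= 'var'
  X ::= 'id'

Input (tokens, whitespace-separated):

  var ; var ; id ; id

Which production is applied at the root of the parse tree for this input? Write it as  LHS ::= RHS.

[List [List [List [List [X var]] ; [X var]] ; [X id]] ; [X id]]

List ::= List ';' X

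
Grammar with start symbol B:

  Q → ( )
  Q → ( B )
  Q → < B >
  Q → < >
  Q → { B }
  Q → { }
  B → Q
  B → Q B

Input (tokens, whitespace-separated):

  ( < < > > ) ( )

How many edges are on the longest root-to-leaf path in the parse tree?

6

[B [Q ( [B [Q < [B [Q < >]] >]] )] [B [Q ( )]]]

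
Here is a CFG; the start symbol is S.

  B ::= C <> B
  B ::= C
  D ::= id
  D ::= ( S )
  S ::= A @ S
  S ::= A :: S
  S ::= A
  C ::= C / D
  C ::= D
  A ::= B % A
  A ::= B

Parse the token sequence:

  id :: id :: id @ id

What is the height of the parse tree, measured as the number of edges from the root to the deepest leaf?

[S [A [B [C [D id]]]] :: [S [A [B [C [D id]]]] :: [S [A [B [C [D id]]]] @ [S [A [B [C [D id]]]]]]]]

8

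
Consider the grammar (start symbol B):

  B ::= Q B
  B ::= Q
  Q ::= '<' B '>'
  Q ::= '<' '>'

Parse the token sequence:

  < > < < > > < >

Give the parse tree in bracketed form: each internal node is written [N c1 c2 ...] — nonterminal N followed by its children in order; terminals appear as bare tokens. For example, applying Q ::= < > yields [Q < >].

[B [Q < >] [B [Q < [B [Q < >]] >] [B [Q < >]]]]

B
Q B
< > B
< > Q B
< > < B > B
< > < Q > B
< > < < > > B
< > < < > > Q
< > < < > > < >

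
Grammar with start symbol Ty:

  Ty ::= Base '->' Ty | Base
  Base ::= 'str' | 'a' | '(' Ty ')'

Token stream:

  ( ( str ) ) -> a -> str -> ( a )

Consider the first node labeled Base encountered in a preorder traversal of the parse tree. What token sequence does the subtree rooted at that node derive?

( ( str ) )

[Ty [Base ( [Ty [Base ( [Ty [Base str]] )]] )] -> [Ty [Base a] -> [Ty [Base str] -> [Ty [Base ( [Ty [Base a]] )]]]]]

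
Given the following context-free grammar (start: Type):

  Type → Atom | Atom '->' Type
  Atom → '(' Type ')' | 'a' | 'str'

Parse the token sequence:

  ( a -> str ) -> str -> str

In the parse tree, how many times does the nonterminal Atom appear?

[Type [Atom ( [Type [Atom a] -> [Type [Atom str]]] )] -> [Type [Atom str] -> [Type [Atom str]]]]

5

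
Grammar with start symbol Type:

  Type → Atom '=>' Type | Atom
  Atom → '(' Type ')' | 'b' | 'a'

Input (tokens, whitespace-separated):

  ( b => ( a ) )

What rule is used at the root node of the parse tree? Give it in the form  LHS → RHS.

Type → Atom

[Type [Atom ( [Type [Atom b] => [Type [Atom ( [Type [Atom a]] )]]] )]]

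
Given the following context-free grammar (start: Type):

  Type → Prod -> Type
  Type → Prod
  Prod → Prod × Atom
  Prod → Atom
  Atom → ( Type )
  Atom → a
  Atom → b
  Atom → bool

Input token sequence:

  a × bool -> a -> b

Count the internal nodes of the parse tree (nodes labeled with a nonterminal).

[Type [Prod [Prod [Atom a]] × [Atom bool]] -> [Type [Prod [Atom a]] -> [Type [Prod [Atom b]]]]]

11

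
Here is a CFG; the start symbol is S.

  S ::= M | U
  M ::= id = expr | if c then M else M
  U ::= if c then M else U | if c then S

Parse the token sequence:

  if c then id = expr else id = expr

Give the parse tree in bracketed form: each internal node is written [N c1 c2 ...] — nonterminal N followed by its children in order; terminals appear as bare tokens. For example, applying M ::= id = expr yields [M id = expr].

S
M
if c then M else M
if c then id = expr else M
if c then id = expr else id = expr

[S [M if c then [M id = expr] else [M id = expr]]]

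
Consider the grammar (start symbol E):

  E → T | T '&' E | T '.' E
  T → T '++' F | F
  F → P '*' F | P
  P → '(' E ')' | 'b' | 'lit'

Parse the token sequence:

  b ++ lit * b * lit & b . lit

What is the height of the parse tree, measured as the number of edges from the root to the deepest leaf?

[E [T [T [F [P b]]] ++ [F [P lit] * [F [P b] * [F [P lit]]]]] & [E [T [F [P b]]] . [E [T [F [P lit]]]]]]

6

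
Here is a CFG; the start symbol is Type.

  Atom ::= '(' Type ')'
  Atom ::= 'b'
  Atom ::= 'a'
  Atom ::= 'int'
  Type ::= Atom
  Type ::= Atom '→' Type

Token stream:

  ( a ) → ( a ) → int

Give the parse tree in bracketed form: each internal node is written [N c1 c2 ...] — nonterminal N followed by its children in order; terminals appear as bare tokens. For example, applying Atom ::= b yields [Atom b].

Type
Atom → Type
( Type ) → Type
( Atom ) → Type
( a ) → Type
( a ) → Atom → Type
( a ) → ( Type ) → Type
( a ) → ( Atom ) → Type
( a ) → ( a ) → Type
( a ) → ( a ) → Atom
( a ) → ( a ) → int

[Type [Atom ( [Type [Atom a]] )] → [Type [Atom ( [Type [Atom a]] )] → [Type [Atom int]]]]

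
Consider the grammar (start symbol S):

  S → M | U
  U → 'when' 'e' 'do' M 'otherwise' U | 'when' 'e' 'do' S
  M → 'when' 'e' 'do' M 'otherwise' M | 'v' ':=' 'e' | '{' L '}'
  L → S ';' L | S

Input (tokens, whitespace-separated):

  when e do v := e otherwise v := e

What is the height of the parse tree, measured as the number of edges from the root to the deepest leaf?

[S [M when e do [M v := e] otherwise [M v := e]]]

3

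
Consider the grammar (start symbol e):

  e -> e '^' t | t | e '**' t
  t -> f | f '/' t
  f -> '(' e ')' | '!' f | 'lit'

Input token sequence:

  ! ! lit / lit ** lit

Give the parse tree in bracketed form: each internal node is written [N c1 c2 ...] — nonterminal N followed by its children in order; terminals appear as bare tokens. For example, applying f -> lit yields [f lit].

e
e ** t
t ** t
f / t ** t
! f / t ** t
! ! f / t ** t
! ! lit / t ** t
! ! lit / f ** t
! ! lit / lit ** t
! ! lit / lit ** f
! ! lit / lit ** lit

[e [e [t [f ! [f ! [f lit]]] / [t [f lit]]]] ** [t [f lit]]]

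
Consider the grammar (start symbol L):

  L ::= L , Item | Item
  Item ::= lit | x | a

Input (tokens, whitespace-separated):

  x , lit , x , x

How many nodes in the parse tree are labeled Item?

[L [L [L [L [Item x]] , [Item lit]] , [Item x]] , [Item x]]

4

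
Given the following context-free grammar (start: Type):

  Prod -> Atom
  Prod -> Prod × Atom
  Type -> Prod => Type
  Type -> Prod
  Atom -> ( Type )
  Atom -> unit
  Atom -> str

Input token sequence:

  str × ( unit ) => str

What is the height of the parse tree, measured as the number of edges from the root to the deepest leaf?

6

[Type [Prod [Prod [Atom str]] × [Atom ( [Type [Prod [Atom unit]]] )]] => [Type [Prod [Atom str]]]]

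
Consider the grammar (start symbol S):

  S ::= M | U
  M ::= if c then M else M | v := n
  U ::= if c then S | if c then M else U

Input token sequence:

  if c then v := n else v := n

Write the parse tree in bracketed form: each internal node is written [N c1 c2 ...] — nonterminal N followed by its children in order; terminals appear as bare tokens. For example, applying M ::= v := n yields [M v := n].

S
M
if c then M else M
if c then v := n else M
if c then v := n else v := n

[S [M if c then [M v := n] else [M v := n]]]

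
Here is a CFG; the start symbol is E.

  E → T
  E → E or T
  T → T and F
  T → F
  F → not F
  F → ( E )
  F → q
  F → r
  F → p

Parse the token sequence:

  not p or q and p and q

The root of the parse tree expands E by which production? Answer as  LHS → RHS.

[E [E [T [F not [F p]]]] or [T [T [T [F q]] and [F p]] and [F q]]]

E → E or T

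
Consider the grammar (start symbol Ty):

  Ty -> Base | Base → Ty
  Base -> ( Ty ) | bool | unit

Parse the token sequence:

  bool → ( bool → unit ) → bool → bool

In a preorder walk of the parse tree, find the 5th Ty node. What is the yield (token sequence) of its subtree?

[Ty [Base bool] → [Ty [Base ( [Ty [Base bool] → [Ty [Base unit]]] )] → [Ty [Base bool] → [Ty [Base bool]]]]]

bool → bool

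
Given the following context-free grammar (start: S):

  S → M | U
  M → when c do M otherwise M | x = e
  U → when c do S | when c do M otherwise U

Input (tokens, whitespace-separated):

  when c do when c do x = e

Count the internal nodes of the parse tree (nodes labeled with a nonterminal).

6

[S [U when c do [S [U when c do [S [M x = e]]]]]]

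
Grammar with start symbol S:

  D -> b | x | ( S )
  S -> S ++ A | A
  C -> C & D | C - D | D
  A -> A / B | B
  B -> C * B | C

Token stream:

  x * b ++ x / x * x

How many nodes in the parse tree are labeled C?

5

[S [S [A [B [C [D x]] * [B [C [D b]]]]]] ++ [A [A [B [C [D x]]]] / [B [C [D x]] * [B [C [D x]]]]]]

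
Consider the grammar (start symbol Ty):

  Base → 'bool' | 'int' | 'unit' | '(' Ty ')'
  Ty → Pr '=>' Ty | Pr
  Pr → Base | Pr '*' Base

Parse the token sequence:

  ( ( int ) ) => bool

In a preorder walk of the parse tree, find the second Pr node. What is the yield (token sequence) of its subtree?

( int )

[Ty [Pr [Base ( [Ty [Pr [Base ( [Ty [Pr [Base int]]] )]]] )]] => [Ty [Pr [Base bool]]]]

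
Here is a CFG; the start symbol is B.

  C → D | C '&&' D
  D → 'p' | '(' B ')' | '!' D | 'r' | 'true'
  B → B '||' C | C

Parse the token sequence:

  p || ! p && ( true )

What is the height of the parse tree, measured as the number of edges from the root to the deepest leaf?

[B [B [C [D p]]] || [C [C [D ! [D p]]] && [D ( [B [C [D true]]] )]]]

6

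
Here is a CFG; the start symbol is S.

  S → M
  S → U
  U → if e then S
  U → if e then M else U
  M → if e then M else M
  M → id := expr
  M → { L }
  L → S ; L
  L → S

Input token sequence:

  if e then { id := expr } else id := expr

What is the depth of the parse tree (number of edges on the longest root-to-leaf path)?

6

[S [M if e then [M { [L [S [M id := expr]]] }] else [M id := expr]]]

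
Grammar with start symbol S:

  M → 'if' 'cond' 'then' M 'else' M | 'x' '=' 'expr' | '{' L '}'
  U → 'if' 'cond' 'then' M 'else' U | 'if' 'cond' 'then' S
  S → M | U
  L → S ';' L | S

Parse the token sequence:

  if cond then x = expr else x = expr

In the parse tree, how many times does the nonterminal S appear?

1

[S [M if cond then [M x = expr] else [M x = expr]]]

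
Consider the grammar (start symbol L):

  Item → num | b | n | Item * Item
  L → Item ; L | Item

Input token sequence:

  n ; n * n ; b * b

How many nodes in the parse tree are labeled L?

[L [Item n] ; [L [Item [Item n] * [Item n]] ; [L [Item [Item b] * [Item b]]]]]

3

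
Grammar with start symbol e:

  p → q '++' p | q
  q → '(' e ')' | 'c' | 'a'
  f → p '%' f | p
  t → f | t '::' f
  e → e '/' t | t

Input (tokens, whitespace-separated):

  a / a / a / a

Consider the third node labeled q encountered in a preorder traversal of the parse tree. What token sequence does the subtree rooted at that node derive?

[e [e [e [e [t [f [p [q a]]]]] / [t [f [p [q a]]]]] / [t [f [p [q a]]]]] / [t [f [p [q a]]]]]

a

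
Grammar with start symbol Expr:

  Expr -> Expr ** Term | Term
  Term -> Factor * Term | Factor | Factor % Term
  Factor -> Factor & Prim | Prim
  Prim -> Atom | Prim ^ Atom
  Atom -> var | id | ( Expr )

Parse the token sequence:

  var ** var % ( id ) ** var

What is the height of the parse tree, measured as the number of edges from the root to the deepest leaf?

12

[Expr [Expr [Expr [Term [Factor [Prim [Atom var]]]]] ** [Term [Factor [Prim [Atom var]]] % [Term [Factor [Prim [Atom ( [Expr [Term [Factor [Prim [Atom id]]]]] )]]]]]] ** [Term [Factor [Prim [Atom var]]]]]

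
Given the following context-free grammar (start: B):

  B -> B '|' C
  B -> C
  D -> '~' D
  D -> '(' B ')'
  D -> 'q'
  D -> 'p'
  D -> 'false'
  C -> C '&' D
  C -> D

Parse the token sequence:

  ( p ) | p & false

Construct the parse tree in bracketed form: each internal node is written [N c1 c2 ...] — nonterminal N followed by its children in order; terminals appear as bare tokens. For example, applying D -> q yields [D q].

B
B | C
C | C
D | C
( B ) | C
( C ) | C
( D ) | C
( p ) | C
( p ) | C & D
( p ) | D & D
( p ) | p & D
( p ) | p & false

[B [B [C [D ( [B [C [D p]]] )]]] | [C [C [D p]] & [D false]]]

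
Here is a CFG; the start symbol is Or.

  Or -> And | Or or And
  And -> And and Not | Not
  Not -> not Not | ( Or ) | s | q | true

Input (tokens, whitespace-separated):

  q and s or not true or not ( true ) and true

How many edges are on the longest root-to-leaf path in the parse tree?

8

[Or [Or [Or [And [And [Not q]] and [Not s]]] or [And [Not not [Not true]]]] or [And [And [Not not [Not ( [Or [And [Not true]]] )]]] and [Not true]]]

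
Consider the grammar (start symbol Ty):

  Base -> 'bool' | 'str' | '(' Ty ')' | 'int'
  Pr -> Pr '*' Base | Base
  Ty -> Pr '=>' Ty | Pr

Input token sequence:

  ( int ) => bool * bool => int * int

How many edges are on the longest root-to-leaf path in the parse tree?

6

[Ty [Pr [Base ( [Ty [Pr [Base int]]] )]] => [Ty [Pr [Pr [Base bool]] * [Base bool]] => [Ty [Pr [Pr [Base int]] * [Base int]]]]]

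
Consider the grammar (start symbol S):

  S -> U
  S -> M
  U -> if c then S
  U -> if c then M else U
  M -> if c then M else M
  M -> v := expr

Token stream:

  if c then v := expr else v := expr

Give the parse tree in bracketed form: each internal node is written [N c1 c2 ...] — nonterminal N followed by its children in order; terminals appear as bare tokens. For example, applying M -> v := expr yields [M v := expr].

[S [M if c then [M v := expr] else [M v := expr]]]

S
M
if c then M else M
if c then v := expr else M
if c then v := expr else v := expr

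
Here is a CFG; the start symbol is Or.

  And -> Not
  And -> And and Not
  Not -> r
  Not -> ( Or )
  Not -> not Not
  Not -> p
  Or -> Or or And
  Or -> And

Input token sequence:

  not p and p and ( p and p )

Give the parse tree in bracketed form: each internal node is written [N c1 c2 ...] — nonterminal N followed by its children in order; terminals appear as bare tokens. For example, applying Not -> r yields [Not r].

Or
And
And and Not
And and Not and Not
Not and Not and Not
not Not and Not and Not
not p and Not and Not
not p and p and Not
not p and p and ( Or )
not p and p and ( And )
not p and p and ( And and Not )
not p and p and ( Not and Not )
not p and p and ( p and Not )
not p and p and ( p and p )

[Or [And [And [And [Not not [Not p]]] and [Not p]] and [Not ( [Or [And [And [Not p]] and [Not p]]] )]]]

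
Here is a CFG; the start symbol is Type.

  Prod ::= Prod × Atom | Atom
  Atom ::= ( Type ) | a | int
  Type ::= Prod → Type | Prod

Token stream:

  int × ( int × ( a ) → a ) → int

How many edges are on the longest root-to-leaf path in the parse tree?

[Type [Prod [Prod [Atom int]] × [Atom ( [Type [Prod [Prod [Atom int]] × [Atom ( [Type [Prod [Atom a]]] )]] → [Type [Prod [Atom a]]]] )]] → [Type [Prod [Atom int]]]]

9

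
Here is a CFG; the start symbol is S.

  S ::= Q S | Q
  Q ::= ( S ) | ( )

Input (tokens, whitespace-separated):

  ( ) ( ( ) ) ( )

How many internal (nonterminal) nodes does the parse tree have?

[S [Q ( )] [S [Q ( [S [Q ( )]] )] [S [Q ( )]]]]

8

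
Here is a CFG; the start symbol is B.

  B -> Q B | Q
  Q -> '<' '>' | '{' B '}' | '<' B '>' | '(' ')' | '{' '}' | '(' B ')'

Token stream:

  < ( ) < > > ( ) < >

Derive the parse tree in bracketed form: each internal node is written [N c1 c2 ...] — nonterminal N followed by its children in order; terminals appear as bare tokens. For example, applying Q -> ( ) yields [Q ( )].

B
Q B
< B > B
< Q B > B
< ( ) B > B
< ( ) Q > B
< ( ) < > > B
< ( ) < > > Q B
< ( ) < > > ( ) B
< ( ) < > > ( ) Q
< ( ) < > > ( ) < >

[B [Q < [B [Q ( )] [B [Q < >]]] >] [B [Q ( )] [B [Q < >]]]]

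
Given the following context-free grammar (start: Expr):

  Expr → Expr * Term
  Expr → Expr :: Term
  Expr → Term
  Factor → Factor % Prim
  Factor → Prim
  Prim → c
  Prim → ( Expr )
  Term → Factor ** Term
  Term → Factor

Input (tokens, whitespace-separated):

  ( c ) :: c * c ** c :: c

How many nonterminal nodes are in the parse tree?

[Expr [Expr [Expr [Expr [Term [Factor [Prim ( [Expr [Term [Factor [Prim c]]]] )]]]] :: [Term [Factor [Prim c]]]] * [Term [Factor [Prim c]] ** [Term [Factor [Prim c]]]]] :: [Term [Factor [Prim c]]]]

23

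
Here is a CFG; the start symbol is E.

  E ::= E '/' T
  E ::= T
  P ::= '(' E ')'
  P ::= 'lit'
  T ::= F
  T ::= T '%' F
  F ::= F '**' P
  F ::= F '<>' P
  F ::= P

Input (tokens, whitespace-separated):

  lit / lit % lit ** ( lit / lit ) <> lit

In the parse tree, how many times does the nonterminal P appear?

[E [E [T [F [P lit]]]] / [T [T [F [P lit]]] % [F [F [F [P lit]] ** [P ( [E [E [T [F [P lit]]]] / [T [F [P lit]]]] )]] <> [P lit]]]]

7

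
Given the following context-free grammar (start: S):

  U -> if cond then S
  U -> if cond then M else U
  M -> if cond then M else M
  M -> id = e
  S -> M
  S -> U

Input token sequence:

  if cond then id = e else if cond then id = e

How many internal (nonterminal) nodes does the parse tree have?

6

[S [U if cond then [M id = e] else [U if cond then [S [M id = e]]]]]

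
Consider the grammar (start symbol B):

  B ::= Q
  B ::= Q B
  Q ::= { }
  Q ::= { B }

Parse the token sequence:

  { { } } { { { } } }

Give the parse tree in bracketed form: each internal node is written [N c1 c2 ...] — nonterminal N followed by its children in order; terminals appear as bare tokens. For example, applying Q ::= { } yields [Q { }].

B
Q B
{ B } B
{ Q } B
{ { } } B
{ { } } Q
{ { } } { B }
{ { } } { Q }
{ { } } { { B } }
{ { } } { { Q } }
{ { } } { { { } } }

[B [Q { [B [Q { }]] }] [B [Q { [B [Q { [B [Q { }]] }]] }]]]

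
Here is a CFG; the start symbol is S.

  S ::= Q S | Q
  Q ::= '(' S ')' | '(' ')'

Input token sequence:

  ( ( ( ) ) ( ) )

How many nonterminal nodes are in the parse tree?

8

[S [Q ( [S [Q ( [S [Q ( )]] )] [S [Q ( )]]] )]]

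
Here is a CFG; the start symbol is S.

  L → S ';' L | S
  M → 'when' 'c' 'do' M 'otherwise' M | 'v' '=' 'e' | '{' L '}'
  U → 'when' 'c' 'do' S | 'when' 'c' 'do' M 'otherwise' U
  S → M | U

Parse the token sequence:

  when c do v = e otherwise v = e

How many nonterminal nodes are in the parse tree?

4

[S [M when c do [M v = e] otherwise [M v = e]]]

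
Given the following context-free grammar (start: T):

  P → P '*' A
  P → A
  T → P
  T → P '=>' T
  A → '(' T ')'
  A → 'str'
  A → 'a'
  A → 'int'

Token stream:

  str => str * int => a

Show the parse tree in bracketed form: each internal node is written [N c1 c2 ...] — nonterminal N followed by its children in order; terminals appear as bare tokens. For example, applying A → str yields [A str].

[T [P [A str]] => [T [P [P [A str]] * [A int]] => [T [P [A a]]]]]

T
P => T
A => T
str => T
str => P => T
str => P * A => T
str => A * A => T
str => str * A => T
str => str * int => T
str => str * int => P
str => str * int => A
str => str * int => a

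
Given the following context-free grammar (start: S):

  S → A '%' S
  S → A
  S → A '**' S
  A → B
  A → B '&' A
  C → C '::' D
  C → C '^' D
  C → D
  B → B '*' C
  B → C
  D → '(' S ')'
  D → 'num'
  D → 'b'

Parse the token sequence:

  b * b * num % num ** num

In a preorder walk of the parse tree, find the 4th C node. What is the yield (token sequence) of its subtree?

num

[S [A [B [B [B [C [D b]]] * [C [D b]]] * [C [D num]]]] % [S [A [B [C [D num]]]] ** [S [A [B [C [D num]]]]]]]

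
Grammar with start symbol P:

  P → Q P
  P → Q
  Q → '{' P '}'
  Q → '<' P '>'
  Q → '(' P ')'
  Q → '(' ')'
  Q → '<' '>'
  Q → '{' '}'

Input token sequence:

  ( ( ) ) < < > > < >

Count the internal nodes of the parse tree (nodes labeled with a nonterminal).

[P [Q ( [P [Q ( )]] )] [P [Q < [P [Q < >]] >] [P [Q < >]]]]

10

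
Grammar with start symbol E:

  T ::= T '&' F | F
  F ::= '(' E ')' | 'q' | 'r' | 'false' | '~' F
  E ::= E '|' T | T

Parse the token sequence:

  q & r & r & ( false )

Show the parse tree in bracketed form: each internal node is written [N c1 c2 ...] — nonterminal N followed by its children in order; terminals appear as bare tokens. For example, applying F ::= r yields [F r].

[E [T [T [T [T [F q]] & [F r]] & [F r]] & [F ( [E [T [F false]]] )]]]

E
T
T & F
T & F & F
T & F & F & F
F & F & F & F
q & F & F & F
q & r & F & F
q & r & r & F
q & r & r & ( E )
q & r & r & ( T )
q & r & r & ( F )
q & r & r & ( false )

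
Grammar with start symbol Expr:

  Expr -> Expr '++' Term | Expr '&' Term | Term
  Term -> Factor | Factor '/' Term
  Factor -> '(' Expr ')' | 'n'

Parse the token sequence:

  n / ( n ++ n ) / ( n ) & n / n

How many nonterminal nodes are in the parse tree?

[Expr [Expr [Term [Factor n] / [Term [Factor ( [Expr [Expr [Term [Factor n]]] ++ [Term [Factor n]]] )] / [Term [Factor ( [Expr [Term [Factor n]]] )]]]]] & [Term [Factor n] / [Term [Factor n]]]]

21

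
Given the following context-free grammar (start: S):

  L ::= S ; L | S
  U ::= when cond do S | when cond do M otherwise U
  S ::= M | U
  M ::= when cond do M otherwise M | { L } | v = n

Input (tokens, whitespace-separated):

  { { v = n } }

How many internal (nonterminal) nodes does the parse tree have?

8

[S [M { [L [S [M { [L [S [M v = n]]] }]]] }]]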